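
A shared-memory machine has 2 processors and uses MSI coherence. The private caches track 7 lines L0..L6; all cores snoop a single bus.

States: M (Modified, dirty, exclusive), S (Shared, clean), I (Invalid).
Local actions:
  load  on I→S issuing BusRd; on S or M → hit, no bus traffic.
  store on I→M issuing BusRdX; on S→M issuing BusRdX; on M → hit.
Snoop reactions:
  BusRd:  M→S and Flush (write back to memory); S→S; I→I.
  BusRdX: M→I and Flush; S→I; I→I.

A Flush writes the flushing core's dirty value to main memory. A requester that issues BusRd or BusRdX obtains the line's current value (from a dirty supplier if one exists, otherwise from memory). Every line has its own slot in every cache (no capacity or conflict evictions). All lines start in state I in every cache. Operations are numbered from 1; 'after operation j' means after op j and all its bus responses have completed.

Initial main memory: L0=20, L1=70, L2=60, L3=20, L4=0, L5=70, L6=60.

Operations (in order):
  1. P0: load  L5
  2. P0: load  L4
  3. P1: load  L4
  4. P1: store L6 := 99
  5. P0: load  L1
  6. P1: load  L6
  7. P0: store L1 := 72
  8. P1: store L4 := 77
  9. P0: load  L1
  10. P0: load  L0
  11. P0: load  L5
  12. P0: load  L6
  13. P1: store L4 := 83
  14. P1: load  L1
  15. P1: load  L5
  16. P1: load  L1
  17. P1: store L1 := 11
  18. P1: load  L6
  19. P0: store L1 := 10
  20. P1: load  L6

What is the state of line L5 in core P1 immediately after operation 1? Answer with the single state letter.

  op1 P0: load  L5 → S/I on L5; bus BusRd; mem=70
  op2 P0: load  L4 → S/I on L4; bus BusRd; mem=0
  op3 P1: load  L4 → S/S on L4; bus BusRd; mem=0
  op4 P1: store L6 := 99 → I/M on L6; bus BusRdX; mem=60
  op5 P0: load  L1 → S/I on L1; bus BusRd; mem=70
  op6 P1: load  L6 → I/M on L6; bus (none); mem=60
  op7 P0: store L1 := 72 → M/I on L1; bus BusRdX; mem=70
  op8 P1: store L4 := 77 → I/M on L4; bus BusRdX; mem=0
  op9 P0: load  L1 → M/I on L1; bus (none); mem=70
  op10 P0: load  L0 → S/I on L0; bus BusRd; mem=20
  op11 P0: load  L5 → S/I on L5; bus (none); mem=70
  op12 P0: load  L6 → S/S on L6; bus BusRd Flush; mem=99
  op13 P1: store L4 := 83 → I/M on L4; bus (none); mem=0
  op14 P1: load  L1 → S/S on L1; bus BusRd Flush; mem=72
  op15 P1: load  L5 → S/S on L5; bus BusRd; mem=70
  op16 P1: load  L1 → S/S on L1; bus (none); mem=72
  op17 P1: store L1 := 11 → I/M on L1; bus BusRdX; mem=72
  op18 P1: load  L6 → S/S on L6; bus (none); mem=99
  op19 P0: store L1 := 10 → M/I on L1; bus BusRdX Flush; mem=11
  op20 P1: load  L6 → S/S on L6; bus (none); mem=99

state = I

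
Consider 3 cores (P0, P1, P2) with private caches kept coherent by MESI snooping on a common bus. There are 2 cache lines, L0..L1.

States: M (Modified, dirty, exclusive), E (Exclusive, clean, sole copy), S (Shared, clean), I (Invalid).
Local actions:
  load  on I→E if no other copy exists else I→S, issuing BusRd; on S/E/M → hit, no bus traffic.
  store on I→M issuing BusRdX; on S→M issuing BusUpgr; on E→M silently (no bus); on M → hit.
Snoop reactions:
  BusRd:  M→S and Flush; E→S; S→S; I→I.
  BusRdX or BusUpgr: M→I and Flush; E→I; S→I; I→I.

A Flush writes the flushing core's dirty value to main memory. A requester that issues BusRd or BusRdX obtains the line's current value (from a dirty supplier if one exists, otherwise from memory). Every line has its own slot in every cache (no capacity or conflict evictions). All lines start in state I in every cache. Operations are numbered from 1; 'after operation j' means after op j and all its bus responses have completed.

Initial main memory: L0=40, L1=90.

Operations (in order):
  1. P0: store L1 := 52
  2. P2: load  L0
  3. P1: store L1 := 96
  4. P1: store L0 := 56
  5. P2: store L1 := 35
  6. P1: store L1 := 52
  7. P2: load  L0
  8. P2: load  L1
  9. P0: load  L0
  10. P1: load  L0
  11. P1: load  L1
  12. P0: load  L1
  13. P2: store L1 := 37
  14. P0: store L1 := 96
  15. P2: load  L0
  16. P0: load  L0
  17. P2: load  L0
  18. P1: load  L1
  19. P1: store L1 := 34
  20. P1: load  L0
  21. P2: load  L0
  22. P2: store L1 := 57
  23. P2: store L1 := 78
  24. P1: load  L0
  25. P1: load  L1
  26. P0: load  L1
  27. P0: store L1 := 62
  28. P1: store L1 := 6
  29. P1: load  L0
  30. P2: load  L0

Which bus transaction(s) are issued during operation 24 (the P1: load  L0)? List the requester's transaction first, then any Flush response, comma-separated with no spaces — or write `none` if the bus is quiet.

bus = none

  op1 P0: store L1 := 52 → M/I/I on L1; bus BusRdX; mem=90
  op2 P2: load  L0 → I/I/E on L0; bus BusRd; mem=40
  op3 P1: store L1 := 96 → I/M/I on L1; bus BusRdX Flush; mem=52
  op4 P1: store L0 := 56 → I/M/I on L0; bus BusRdX; mem=40
  op5 P2: store L1 := 35 → I/I/M on L1; bus BusRdX Flush; mem=96
  op6 P1: store L1 := 52 → I/M/I on L1; bus BusRdX Flush; mem=35
  op7 P2: load  L0 → I/S/S on L0; bus BusRd Flush; mem=56
  op8 P2: load  L1 → I/S/S on L1; bus BusRd Flush; mem=52
  op9 P0: load  L0 → S/S/S on L0; bus BusRd; mem=56
  op10 P1: load  L0 → S/S/S on L0; bus (none); mem=56
  op11 P1: load  L1 → I/S/S on L1; bus (none); mem=52
  op12 P0: load  L1 → S/S/S on L1; bus BusRd; mem=52
  op13 P2: store L1 := 37 → I/I/M on L1; bus BusUpgr; mem=52
  op14 P0: store L1 := 96 → M/I/I on L1; bus BusRdX Flush; mem=37
  op15 P2: load  L0 → S/S/S on L0; bus (none); mem=56
  op16 P0: load  L0 → S/S/S on L0; bus (none); mem=56
  op17 P2: load  L0 → S/S/S on L0; bus (none); mem=56
  op18 P1: load  L1 → S/S/I on L1; bus BusRd Flush; mem=96
  op19 P1: store L1 := 34 → I/M/I on L1; bus BusUpgr; mem=96
  op20 P1: load  L0 → S/S/S on L0; bus (none); mem=56
  op21 P2: load  L0 → S/S/S on L0; bus (none); mem=56
  op22 P2: store L1 := 57 → I/I/M on L1; bus BusRdX Flush; mem=34
  op23 P2: store L1 := 78 → I/I/M on L1; bus (none); mem=34
  op24 P1: load  L0 → S/S/S on L0; bus (none); mem=56
  op25 P1: load  L1 → I/S/S on L1; bus BusRd Flush; mem=78
  op26 P0: load  L1 → S/S/S on L1; bus BusRd; mem=78
  op27 P0: store L1 := 62 → M/I/I on L1; bus BusUpgr; mem=78
  op28 P1: store L1 := 6 → I/M/I on L1; bus BusRdX Flush; mem=62
  op29 P1: load  L0 → S/S/S on L0; bus (none); mem=56
  op30 P2: load  L0 → S/S/S on L0; bus (none); mem=56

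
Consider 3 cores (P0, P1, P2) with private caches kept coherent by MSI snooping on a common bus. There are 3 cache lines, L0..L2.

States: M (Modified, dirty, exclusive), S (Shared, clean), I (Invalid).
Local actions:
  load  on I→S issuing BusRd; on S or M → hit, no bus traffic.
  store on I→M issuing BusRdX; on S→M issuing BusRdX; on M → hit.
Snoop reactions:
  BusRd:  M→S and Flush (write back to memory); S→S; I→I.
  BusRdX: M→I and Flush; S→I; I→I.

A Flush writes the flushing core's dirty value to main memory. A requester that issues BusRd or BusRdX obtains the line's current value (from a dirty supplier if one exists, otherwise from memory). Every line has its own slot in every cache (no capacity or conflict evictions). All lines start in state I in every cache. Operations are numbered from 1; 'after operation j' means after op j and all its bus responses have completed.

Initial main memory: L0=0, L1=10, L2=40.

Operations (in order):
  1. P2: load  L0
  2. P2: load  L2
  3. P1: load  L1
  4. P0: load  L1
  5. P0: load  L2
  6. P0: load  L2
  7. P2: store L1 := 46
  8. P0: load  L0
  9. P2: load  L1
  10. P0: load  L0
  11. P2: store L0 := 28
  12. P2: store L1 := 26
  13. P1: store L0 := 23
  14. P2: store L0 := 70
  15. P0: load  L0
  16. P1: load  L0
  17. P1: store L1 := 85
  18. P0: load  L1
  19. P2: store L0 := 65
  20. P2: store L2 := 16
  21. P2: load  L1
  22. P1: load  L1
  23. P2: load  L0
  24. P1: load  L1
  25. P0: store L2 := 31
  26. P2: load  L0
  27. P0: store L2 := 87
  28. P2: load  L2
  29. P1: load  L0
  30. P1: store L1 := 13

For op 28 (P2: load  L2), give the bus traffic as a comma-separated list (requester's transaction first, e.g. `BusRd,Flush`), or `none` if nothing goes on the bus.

1. P2: load  L0  bus=[BusRd]  L0: P0=I P1=I P2=S  mem[L0]=0
2. P2: load  L2  bus=[BusRd]  L2: P0=I P1=I P2=S  mem[L2]=40
3. P1: load  L1  bus=[BusRd]  L1: P0=I P1=S P2=I  mem[L1]=10
4. P0: load  L1  bus=[BusRd]  L1: P0=S P1=S P2=I  mem[L1]=10
5. P0: load  L2  bus=[BusRd]  L2: P0=S P1=I P2=S  mem[L2]=40
6. P0: load  L2  bus=[-]  L2: P0=S P1=I P2=S  mem[L2]=40
7. P2: store L1 := 46  bus=[BusRdX]  L1: P0=I P1=I P2=M  mem[L1]=10
8. P0: load  L0  bus=[BusRd]  L0: P0=S P1=I P2=S  mem[L0]=0
9. P2: load  L1  bus=[-]  L1: P0=I P1=I P2=M  mem[L1]=10
10. P0: load  L0  bus=[-]  L0: P0=S P1=I P2=S  mem[L0]=0
11. P2: store L0 := 28  bus=[BusRdX]  L0: P0=I P1=I P2=M  mem[L0]=0
12. P2: store L1 := 26  bus=[-]  L1: P0=I P1=I P2=M  mem[L1]=10
13. P1: store L0 := 23  bus=[BusRdX,Flush]  L0: P0=I P1=M P2=I  mem[L0]=28
14. P2: store L0 := 70  bus=[BusRdX,Flush]  L0: P0=I P1=I P2=M  mem[L0]=23
15. P0: load  L0  bus=[BusRd,Flush]  L0: P0=S P1=I P2=S  mem[L0]=70
16. P1: load  L0  bus=[BusRd]  L0: P0=S P1=S P2=S  mem[L0]=70
17. P1: store L1 := 85  bus=[BusRdX,Flush]  L1: P0=I P1=M P2=I  mem[L1]=26
18. P0: load  L1  bus=[BusRd,Flush]  L1: P0=S P1=S P2=I  mem[L1]=85
19. P2: store L0 := 65  bus=[BusRdX]  L0: P0=I P1=I P2=M  mem[L0]=70
20. P2: store L2 := 16  bus=[BusRdX]  L2: P0=I P1=I P2=M  mem[L2]=40
21. P2: load  L1  bus=[BusRd]  L1: P0=S P1=S P2=S  mem[L1]=85
22. P1: load  L1  bus=[-]  L1: P0=S P1=S P2=S  mem[L1]=85
23. P2: load  L0  bus=[-]  L0: P0=I P1=I P2=M  mem[L0]=70
24. P1: load  L1  bus=[-]  L1: P0=S P1=S P2=S  mem[L1]=85
25. P0: store L2 := 31  bus=[BusRdX,Flush]  L2: P0=M P1=I P2=I  mem[L2]=16
26. P2: load  L0  bus=[-]  L0: P0=I P1=I P2=M  mem[L0]=70
27. P0: store L2 := 87  bus=[-]  L2: P0=M P1=I P2=I  mem[L2]=16
28. P2: load  L2  bus=[BusRd,Flush]  L2: P0=S P1=I P2=S  mem[L2]=87
29. P1: load  L0  bus=[BusRd,Flush]  L0: P0=I P1=S P2=S  mem[L0]=65
30. P1: store L1 := 13  bus=[BusRdX]  L1: P0=I P1=M P2=I  mem[L1]=85

bus = BusRd,Flush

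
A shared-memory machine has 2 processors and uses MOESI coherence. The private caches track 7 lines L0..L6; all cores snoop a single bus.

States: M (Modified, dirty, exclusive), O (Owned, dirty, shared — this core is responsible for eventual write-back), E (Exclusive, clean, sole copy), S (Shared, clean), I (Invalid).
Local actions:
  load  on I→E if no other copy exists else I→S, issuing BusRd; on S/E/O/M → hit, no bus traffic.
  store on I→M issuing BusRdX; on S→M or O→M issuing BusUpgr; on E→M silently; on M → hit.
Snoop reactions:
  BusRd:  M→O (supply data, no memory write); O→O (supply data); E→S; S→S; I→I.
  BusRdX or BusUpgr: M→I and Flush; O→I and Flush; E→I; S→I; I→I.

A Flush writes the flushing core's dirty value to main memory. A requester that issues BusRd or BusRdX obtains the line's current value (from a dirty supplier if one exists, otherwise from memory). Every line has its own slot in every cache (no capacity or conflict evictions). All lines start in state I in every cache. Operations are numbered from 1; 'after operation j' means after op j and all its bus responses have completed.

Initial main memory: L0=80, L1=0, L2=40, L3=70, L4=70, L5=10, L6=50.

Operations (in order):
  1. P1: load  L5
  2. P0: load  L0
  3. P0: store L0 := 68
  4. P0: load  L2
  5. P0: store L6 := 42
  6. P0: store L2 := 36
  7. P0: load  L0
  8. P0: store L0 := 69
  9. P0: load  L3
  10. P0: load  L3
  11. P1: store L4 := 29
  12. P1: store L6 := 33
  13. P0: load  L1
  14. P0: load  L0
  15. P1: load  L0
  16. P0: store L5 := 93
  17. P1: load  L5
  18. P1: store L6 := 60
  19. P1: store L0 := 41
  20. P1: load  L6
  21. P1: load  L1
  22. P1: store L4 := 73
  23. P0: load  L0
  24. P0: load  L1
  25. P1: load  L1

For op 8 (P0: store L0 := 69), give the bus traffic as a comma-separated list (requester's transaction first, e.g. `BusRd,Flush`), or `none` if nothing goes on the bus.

bus = none

  op1 P1: load  L5 → I/E on L5; bus BusRd; mem=10
  op2 P0: load  L0 → E/I on L0; bus BusRd; mem=80
  op3 P0: store L0 := 68 → M/I on L0; bus (none); mem=80
  op4 P0: load  L2 → E/I on L2; bus BusRd; mem=40
  op5 P0: store L6 := 42 → M/I on L6; bus BusRdX; mem=50
  op6 P0: store L2 := 36 → M/I on L2; bus (none); mem=40
  op7 P0: load  L0 → M/I on L0; bus (none); mem=80
  op8 P0: store L0 := 69 → M/I on L0; bus (none); mem=80
  op9 P0: load  L3 → E/I on L3; bus BusRd; mem=70
  op10 P0: load  L3 → E/I on L3; bus (none); mem=70
  op11 P1: store L4 := 29 → I/M on L4; bus BusRdX; mem=70
  op12 P1: store L6 := 33 → I/M on L6; bus BusRdX Flush; mem=42
  op13 P0: load  L1 → E/I on L1; bus BusRd; mem=0
  op14 P0: load  L0 → M/I on L0; bus (none); mem=80
  op15 P1: load  L0 → O/S on L0; bus BusRd; mem=80
  op16 P0: store L5 := 93 → M/I on L5; bus BusRdX; mem=10
  op17 P1: load  L5 → O/S on L5; bus BusRd; mem=10
  op18 P1: store L6 := 60 → I/M on L6; bus (none); mem=42
  op19 P1: store L0 := 41 → I/M on L0; bus BusUpgr Flush; mem=69
  op20 P1: load  L6 → I/M on L6; bus (none); mem=42
  op21 P1: load  L1 → S/S on L1; bus BusRd; mem=0
  op22 P1: store L4 := 73 → I/M on L4; bus (none); mem=70
  op23 P0: load  L0 → S/O on L0; bus BusRd; mem=69
  op24 P0: load  L1 → S/S on L1; bus (none); mem=0
  op25 P1: load  L1 → S/S on L1; bus (none); mem=0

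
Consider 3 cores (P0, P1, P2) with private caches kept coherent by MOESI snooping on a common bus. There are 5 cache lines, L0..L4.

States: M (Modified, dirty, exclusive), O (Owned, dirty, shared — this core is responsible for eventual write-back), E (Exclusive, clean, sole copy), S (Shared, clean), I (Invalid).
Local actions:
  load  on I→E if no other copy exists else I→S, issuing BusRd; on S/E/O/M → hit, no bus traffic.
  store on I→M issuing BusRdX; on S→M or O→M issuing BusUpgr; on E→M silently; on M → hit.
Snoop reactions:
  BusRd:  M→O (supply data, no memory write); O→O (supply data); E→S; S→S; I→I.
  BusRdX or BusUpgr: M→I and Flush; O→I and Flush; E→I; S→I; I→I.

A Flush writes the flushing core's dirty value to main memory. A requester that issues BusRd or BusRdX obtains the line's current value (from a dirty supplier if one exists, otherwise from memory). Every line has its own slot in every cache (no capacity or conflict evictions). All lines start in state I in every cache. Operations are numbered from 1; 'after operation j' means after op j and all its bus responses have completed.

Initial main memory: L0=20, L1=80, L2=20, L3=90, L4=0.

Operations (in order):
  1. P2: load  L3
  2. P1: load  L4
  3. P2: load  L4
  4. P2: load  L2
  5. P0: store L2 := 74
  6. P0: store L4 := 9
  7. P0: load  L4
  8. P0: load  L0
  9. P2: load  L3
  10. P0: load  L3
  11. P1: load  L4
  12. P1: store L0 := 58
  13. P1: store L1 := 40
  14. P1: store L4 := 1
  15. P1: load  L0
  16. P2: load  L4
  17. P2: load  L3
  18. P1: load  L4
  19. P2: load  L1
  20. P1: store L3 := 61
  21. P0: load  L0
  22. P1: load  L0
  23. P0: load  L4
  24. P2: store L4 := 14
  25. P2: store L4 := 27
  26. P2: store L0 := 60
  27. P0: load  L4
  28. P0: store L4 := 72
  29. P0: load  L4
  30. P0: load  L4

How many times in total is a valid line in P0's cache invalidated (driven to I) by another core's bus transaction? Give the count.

invalidations = 5

[1] P2: load  L3 | P0:I, P1:I, P2:E(90) | bus: BusRd
[2] P1: load  L4 | P0:I, P1:E(0), P2:I | bus: BusRd
[3] P2: load  L4 | P0:I, P1:S(0), P2:S(0) | bus: BusRd
[4] P2: load  L2 | P0:I, P1:I, P2:E(20) | bus: BusRd
[5] P0: store L2 := 74 | P0:M(74), P1:I, P2:I | bus: BusRdX
[6] P0: store L4 := 9 | P0:M(9), P1:I, P2:I | bus: BusRdX
[7] P0: load  L4 | P0:M(9), P1:I, P2:I | bus: none
[8] P0: load  L0 | P0:E(20), P1:I, P2:I | bus: BusRd
[9] P2: load  L3 | P0:I, P1:I, P2:E(90) | bus: none
[10] P0: load  L3 | P0:S(90), P1:I, P2:S(90) | bus: BusRd
[11] P1: load  L4 | P0:O(9), P1:S(9), P2:I | bus: BusRd
[12] P1: store L0 := 58 | P0:I, P1:M(58), P2:I | bus: BusRdX
[13] P1: store L1 := 40 | P0:I, P1:M(40), P2:I | bus: BusRdX
[14] P1: store L4 := 1 | P0:I, P1:M(1), P2:I | bus: BusUpgr,Flush
[15] P1: load  L0 | P0:I, P1:M(58), P2:I | bus: none
[16] P2: load  L4 | P0:I, P1:O(1), P2:S(1) | bus: BusRd
[17] P2: load  L3 | P0:S(90), P1:I, P2:S(90) | bus: none
[18] P1: load  L4 | P0:I, P1:O(1), P2:S(1) | bus: none
[19] P2: load  L1 | P0:I, P1:O(40), P2:S(40) | bus: BusRd
[20] P1: store L3 := 61 | P0:I, P1:M(61), P2:I | bus: BusRdX
[21] P0: load  L0 | P0:S(58), P1:O(58), P2:I | bus: BusRd
[22] P1: load  L0 | P0:S(58), P1:O(58), P2:I | bus: none
[23] P0: load  L4 | P0:S(1), P1:O(1), P2:S(1) | bus: BusRd
[24] P2: store L4 := 14 | P0:I, P1:I, P2:M(14) | bus: BusUpgr,Flush
[25] P2: store L4 := 27 | P0:I, P1:I, P2:M(27) | bus: none
[26] P2: store L0 := 60 | P0:I, P1:I, P2:M(60) | bus: BusRdX,Flush
[27] P0: load  L4 | P0:S(27), P1:I, P2:O(27) | bus: BusRd
[28] P0: store L4 := 72 | P0:M(72), P1:I, P2:I | bus: BusUpgr,Flush
[29] P0: load  L4 | P0:M(72), P1:I, P2:I | bus: none
[30] P0: load  L4 | P0:M(72), P1:I, P2:I | bus: none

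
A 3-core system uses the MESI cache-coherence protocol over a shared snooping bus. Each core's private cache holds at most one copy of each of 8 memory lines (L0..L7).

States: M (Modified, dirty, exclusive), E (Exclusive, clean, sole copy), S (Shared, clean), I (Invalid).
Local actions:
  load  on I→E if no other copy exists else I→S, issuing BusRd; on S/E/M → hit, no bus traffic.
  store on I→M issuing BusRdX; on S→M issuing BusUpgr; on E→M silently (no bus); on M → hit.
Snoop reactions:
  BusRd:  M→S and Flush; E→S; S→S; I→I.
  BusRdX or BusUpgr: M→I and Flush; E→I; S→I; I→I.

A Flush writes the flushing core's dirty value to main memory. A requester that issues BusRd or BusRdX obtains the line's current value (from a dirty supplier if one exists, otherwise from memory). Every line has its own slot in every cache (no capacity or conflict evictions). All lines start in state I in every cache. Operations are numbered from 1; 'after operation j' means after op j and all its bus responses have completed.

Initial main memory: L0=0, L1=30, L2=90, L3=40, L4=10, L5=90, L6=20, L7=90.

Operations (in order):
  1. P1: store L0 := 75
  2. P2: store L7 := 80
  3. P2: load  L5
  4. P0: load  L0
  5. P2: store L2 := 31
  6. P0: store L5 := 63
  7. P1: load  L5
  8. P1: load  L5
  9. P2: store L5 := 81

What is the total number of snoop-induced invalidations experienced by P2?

1. P1: store L0 := 75  bus=[BusRdX]  L0: P0=I P1=M P2=I  mem[L0]=0
2. P2: store L7 := 80  bus=[BusRdX]  L7: P0=I P1=I P2=M  mem[L7]=90
3. P2: load  L5  bus=[BusRd]  L5: P0=I P1=I P2=E  mem[L5]=90
4. P0: load  L0  bus=[BusRd,Flush]  L0: P0=S P1=S P2=I  mem[L0]=75
5. P2: store L2 := 31  bus=[BusRdX]  L2: P0=I P1=I P2=M  mem[L2]=90
6. P0: store L5 := 63  bus=[BusRdX]  L5: P0=M P1=I P2=I  mem[L5]=90
7. P1: load  L5  bus=[BusRd,Flush]  L5: P0=S P1=S P2=I  mem[L5]=63
8. P1: load  L5  bus=[-]  L5: P0=S P1=S P2=I  mem[L5]=63
9. P2: store L5 := 81  bus=[BusRdX]  L5: P0=I P1=I P2=M  mem[L5]=63

invalidations = 1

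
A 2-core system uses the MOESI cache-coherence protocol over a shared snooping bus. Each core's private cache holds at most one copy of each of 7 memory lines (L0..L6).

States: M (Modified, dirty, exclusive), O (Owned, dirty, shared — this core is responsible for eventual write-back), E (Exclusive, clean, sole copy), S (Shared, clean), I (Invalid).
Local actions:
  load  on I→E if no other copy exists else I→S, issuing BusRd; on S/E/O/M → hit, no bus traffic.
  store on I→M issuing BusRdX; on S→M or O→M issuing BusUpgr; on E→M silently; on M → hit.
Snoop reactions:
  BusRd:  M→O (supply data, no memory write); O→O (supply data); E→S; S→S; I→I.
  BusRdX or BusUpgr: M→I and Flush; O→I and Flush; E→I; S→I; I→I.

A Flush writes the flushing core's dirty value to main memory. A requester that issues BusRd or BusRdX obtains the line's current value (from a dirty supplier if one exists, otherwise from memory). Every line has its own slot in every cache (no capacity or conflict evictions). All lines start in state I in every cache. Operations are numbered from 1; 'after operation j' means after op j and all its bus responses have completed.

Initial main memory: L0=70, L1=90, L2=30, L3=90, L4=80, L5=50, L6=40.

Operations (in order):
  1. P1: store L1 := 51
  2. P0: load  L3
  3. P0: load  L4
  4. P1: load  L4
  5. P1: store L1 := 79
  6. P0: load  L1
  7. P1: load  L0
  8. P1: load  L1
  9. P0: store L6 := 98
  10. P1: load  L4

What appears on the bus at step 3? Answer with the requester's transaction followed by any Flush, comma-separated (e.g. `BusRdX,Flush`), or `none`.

1. P1: store L1 := 51  bus=[BusRdX]  L1: P0=I P1=M  mem[L1]=90
2. P0: load  L3  bus=[BusRd]  L3: P0=E P1=I  mem[L3]=90
3. P0: load  L4  bus=[BusRd]  L4: P0=E P1=I  mem[L4]=80
4. P1: load  L4  bus=[BusRd]  L4: P0=S P1=S  mem[L4]=80
5. P1: store L1 := 79  bus=[-]  L1: P0=I P1=M  mem[L1]=90
6. P0: load  L1  bus=[BusRd]  L1: P0=S P1=O  mem[L1]=90
7. P1: load  L0  bus=[BusRd]  L0: P0=I P1=E  mem[L0]=70
8. P1: load  L1  bus=[-]  L1: P0=S P1=O  mem[L1]=90
9. P0: store L6 := 98  bus=[BusRdX]  L6: P0=M P1=I  mem[L6]=40
10. P1: load  L4  bus=[-]  L4: P0=S P1=S  mem[L4]=80

bus = BusRd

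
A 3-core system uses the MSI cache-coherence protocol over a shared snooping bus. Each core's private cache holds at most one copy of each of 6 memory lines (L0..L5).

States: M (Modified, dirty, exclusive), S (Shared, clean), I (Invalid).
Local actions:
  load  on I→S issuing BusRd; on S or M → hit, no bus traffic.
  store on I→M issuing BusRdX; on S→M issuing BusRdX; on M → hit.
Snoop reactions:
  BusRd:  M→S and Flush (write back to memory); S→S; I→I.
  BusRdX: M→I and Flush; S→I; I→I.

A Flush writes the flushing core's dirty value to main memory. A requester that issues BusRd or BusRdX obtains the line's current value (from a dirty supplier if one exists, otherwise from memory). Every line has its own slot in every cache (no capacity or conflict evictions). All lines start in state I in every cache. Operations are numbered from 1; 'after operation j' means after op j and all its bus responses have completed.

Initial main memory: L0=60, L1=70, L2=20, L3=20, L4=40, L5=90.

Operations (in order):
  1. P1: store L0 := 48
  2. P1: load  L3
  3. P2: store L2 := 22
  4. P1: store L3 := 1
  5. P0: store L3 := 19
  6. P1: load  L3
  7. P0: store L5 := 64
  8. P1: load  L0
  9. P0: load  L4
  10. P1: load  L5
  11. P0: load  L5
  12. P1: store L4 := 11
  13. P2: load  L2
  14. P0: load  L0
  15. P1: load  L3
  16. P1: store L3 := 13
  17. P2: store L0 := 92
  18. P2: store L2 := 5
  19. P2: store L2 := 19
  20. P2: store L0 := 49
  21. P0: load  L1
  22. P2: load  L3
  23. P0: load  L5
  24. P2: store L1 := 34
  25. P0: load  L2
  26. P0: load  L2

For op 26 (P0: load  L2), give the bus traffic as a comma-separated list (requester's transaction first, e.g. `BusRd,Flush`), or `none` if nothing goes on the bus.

[1] P1: store L0 := 48 | P0:I, P1:M(48), P2:I | bus: BusRdX
[2] P1: load  L3 | P0:I, P1:S(20), P2:I | bus: BusRd
[3] P2: store L2 := 22 | P0:I, P1:I, P2:M(22) | bus: BusRdX
[4] P1: store L3 := 1 | P0:I, P1:M(1), P2:I | bus: BusRdX
[5] P0: store L3 := 19 | P0:M(19), P1:I, P2:I | bus: BusRdX,Flush
[6] P1: load  L3 | P0:S(19), P1:S(19), P2:I | bus: BusRd,Flush
[7] P0: store L5 := 64 | P0:M(64), P1:I, P2:I | bus: BusRdX
[8] P1: load  L0 | P0:I, P1:M(48), P2:I | bus: none
[9] P0: load  L4 | P0:S(40), P1:I, P2:I | bus: BusRd
[10] P1: load  L5 | P0:S(64), P1:S(64), P2:I | bus: BusRd,Flush
[11] P0: load  L5 | P0:S(64), P1:S(64), P2:I | bus: none
[12] P1: store L4 := 11 | P0:I, P1:M(11), P2:I | bus: BusRdX
[13] P2: load  L2 | P0:I, P1:I, P2:M(22) | bus: none
[14] P0: load  L0 | P0:S(48), P1:S(48), P2:I | bus: BusRd,Flush
[15] P1: load  L3 | P0:S(19), P1:S(19), P2:I | bus: none
[16] P1: store L3 := 13 | P0:I, P1:M(13), P2:I | bus: BusRdX
[17] P2: store L0 := 92 | P0:I, P1:I, P2:M(92) | bus: BusRdX
[18] P2: store L2 := 5 | P0:I, P1:I, P2:M(5) | bus: none
[19] P2: store L2 := 19 | P0:I, P1:I, P2:M(19) | bus: none
[20] P2: store L0 := 49 | P0:I, P1:I, P2:M(49) | bus: none
[21] P0: load  L1 | P0:S(70), P1:I, P2:I | bus: BusRd
[22] P2: load  L3 | P0:I, P1:S(13), P2:S(13) | bus: BusRd,Flush
[23] P0: load  L5 | P0:S(64), P1:S(64), P2:I | bus: none
[24] P2: store L1 := 34 | P0:I, P1:I, P2:M(34) | bus: BusRdX
[25] P0: load  L2 | P0:S(19), P1:I, P2:S(19) | bus: BusRd,Flush
[26] P0: load  L2 | P0:S(19), P1:I, P2:S(19) | bus: none

bus = none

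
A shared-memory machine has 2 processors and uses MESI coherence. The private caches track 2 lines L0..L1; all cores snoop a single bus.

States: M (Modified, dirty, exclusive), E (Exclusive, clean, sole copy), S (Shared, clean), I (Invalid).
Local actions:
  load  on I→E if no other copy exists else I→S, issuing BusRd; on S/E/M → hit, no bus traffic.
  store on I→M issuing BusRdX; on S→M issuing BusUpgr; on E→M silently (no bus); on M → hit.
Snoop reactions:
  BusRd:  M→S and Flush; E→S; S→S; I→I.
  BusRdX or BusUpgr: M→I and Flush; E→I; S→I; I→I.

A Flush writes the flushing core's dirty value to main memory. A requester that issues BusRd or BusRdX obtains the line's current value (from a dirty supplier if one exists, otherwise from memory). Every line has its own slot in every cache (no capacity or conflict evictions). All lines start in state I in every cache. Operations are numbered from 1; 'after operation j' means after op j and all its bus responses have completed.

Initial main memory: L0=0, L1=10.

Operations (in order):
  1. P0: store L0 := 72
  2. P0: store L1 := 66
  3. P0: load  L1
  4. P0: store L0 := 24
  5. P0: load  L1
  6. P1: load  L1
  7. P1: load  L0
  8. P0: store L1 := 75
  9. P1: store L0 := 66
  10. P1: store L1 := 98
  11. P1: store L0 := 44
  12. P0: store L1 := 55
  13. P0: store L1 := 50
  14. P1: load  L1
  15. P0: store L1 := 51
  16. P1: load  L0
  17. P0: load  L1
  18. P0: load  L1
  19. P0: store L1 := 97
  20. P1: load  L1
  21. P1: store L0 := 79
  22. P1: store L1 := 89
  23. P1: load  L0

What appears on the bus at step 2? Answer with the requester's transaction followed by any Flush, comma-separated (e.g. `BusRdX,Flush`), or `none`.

bus = BusRdX

step 1: P0: store L0 := 72  ⟶  MI  (L0)  txn=BusRdX  M[L0]=0
step 2: P0: store L1 := 66  ⟶  MI  (L1)  txn=BusRdX  M[L1]=10
step 3: P0: load  L1  ⟶  MI  (L1)  txn=∅  M[L1]=10
step 4: P0: store L0 := 24  ⟶  MI  (L0)  txn=∅  M[L0]=0
step 5: P0: load  L1  ⟶  MI  (L1)  txn=∅  M[L1]=10
step 6: P1: load  L1  ⟶  SS  (L1)  txn=BusRd+Flush  M[L1]=66
step 7: P1: load  L0  ⟶  SS  (L0)  txn=BusRd+Flush  M[L0]=24
step 8: P0: store L1 := 75  ⟶  MI  (L1)  txn=BusUpgr  M[L1]=66
step 9: P1: store L0 := 66  ⟶  IM  (L0)  txn=BusUpgr  M[L0]=24
step 10: P1: store L1 := 98  ⟶  IM  (L1)  txn=BusRdX+Flush  M[L1]=75
step 11: P1: store L0 := 44  ⟶  IM  (L0)  txn=∅  M[L0]=24
step 12: P0: store L1 := 55  ⟶  MI  (L1)  txn=BusRdX+Flush  M[L1]=98
step 13: P0: store L1 := 50  ⟶  MI  (L1)  txn=∅  M[L1]=98
step 14: P1: load  L1  ⟶  SS  (L1)  txn=BusRd+Flush  M[L1]=50
step 15: P0: store L1 := 51  ⟶  MI  (L1)  txn=BusUpgr  M[L1]=50
step 16: P1: load  L0  ⟶  IM  (L0)  txn=∅  M[L0]=24
step 17: P0: load  L1  ⟶  MI  (L1)  txn=∅  M[L1]=50
step 18: P0: load  L1  ⟶  MI  (L1)  txn=∅  M[L1]=50
step 19: P0: store L1 := 97  ⟶  MI  (L1)  txn=∅  M[L1]=50
step 20: P1: load  L1  ⟶  SS  (L1)  txn=BusRd+Flush  M[L1]=97
step 21: P1: store L0 := 79  ⟶  IM  (L0)  txn=∅  M[L0]=24
step 22: P1: store L1 := 89  ⟶  IM  (L1)  txn=BusUpgr  M[L1]=97
step 23: P1: load  L0  ⟶  IM  (L0)  txn=∅  M[L0]=24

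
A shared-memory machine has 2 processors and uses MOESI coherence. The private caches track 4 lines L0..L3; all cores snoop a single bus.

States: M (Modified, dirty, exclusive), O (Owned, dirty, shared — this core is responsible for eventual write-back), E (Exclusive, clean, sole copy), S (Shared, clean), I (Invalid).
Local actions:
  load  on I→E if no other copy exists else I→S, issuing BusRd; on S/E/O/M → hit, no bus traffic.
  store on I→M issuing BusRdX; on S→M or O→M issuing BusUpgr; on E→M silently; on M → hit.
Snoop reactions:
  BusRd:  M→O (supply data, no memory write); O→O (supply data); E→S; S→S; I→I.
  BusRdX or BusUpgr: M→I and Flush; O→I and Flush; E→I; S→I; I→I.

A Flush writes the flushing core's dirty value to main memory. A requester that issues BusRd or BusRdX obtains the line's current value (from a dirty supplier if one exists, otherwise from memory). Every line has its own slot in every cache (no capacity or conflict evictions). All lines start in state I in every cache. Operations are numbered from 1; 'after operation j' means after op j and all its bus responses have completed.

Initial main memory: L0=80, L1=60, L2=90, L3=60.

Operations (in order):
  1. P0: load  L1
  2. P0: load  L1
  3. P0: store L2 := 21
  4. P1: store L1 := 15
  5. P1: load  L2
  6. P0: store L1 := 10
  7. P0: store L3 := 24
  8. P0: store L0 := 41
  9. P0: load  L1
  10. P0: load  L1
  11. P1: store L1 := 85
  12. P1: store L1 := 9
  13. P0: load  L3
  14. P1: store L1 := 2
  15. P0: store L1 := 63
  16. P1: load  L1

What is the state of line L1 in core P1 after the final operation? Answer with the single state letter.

state = S

step 1: P0: load  L1  ⟶  EI  (L1)  txn=BusRd  M[L1]=60
step 2: P0: load  L1  ⟶  EI  (L1)  txn=∅  M[L1]=60
step 3: P0: store L2 := 21  ⟶  MI  (L2)  txn=BusRdX  M[L2]=90
step 4: P1: store L1 := 15  ⟶  IM  (L1)  txn=BusRdX  M[L1]=60
step 5: P1: load  L2  ⟶  OS  (L2)  txn=BusRd  M[L2]=90
step 6: P0: store L1 := 10  ⟶  MI  (L1)  txn=BusRdX+Flush  M[L1]=15
step 7: P0: store L3 := 24  ⟶  MI  (L3)  txn=BusRdX  M[L3]=60
step 8: P0: store L0 := 41  ⟶  MI  (L0)  txn=BusRdX  M[L0]=80
step 9: P0: load  L1  ⟶  MI  (L1)  txn=∅  M[L1]=15
step 10: P0: load  L1  ⟶  MI  (L1)  txn=∅  M[L1]=15
step 11: P1: store L1 := 85  ⟶  IM  (L1)  txn=BusRdX+Flush  M[L1]=10
step 12: P1: store L1 := 9  ⟶  IM  (L1)  txn=∅  M[L1]=10
step 13: P0: load  L3  ⟶  MI  (L3)  txn=∅  M[L3]=60
step 14: P1: store L1 := 2  ⟶  IM  (L1)  txn=∅  M[L1]=10
step 15: P0: store L1 := 63  ⟶  MI  (L1)  txn=BusRdX+Flush  M[L1]=2
step 16: P1: load  L1  ⟶  OS  (L1)  txn=BusRd  M[L1]=2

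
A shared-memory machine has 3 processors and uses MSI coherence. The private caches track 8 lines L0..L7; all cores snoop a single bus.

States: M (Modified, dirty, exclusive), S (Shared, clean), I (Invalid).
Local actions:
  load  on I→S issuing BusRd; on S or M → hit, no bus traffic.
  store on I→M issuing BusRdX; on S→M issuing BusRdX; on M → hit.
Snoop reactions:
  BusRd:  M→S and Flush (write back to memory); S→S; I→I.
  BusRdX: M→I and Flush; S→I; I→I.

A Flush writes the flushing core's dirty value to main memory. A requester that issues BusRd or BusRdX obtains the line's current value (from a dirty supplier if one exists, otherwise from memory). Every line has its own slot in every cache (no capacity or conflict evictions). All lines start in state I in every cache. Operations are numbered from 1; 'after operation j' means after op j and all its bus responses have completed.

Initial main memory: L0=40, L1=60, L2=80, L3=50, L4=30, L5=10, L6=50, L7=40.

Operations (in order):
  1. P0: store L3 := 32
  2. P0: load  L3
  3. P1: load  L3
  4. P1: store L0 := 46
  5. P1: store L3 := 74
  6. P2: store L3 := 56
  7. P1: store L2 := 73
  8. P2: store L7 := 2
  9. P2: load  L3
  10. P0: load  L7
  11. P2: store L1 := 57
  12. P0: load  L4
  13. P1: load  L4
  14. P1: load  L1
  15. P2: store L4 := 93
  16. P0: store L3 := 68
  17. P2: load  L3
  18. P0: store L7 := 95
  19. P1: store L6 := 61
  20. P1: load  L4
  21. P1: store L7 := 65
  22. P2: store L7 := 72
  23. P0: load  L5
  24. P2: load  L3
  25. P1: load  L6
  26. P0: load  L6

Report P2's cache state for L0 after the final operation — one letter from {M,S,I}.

step 1: P0: store L3 := 32  ⟶  MII  (L3)  txn=BusRdX  M[L3]=50
step 2: P0: load  L3  ⟶  MII  (L3)  txn=∅  M[L3]=50
step 3: P1: load  L3  ⟶  SSI  (L3)  txn=BusRd+Flush  M[L3]=32
step 4: P1: store L0 := 46  ⟶  IMI  (L0)  txn=BusRdX  M[L0]=40
step 5: P1: store L3 := 74  ⟶  IMI  (L3)  txn=BusRdX  M[L3]=32
step 6: P2: store L3 := 56  ⟶  IIM  (L3)  txn=BusRdX+Flush  M[L3]=74
step 7: P1: store L2 := 73  ⟶  IMI  (L2)  txn=BusRdX  M[L2]=80
step 8: P2: store L7 := 2  ⟶  IIM  (L7)  txn=BusRdX  M[L7]=40
step 9: P2: load  L3  ⟶  IIM  (L3)  txn=∅  M[L3]=74
step 10: P0: load  L7  ⟶  SIS  (L7)  txn=BusRd+Flush  M[L7]=2
step 11: P2: store L1 := 57  ⟶  IIM  (L1)  txn=BusRdX  M[L1]=60
step 12: P0: load  L4  ⟶  SII  (L4)  txn=BusRd  M[L4]=30
step 13: P1: load  L4  ⟶  SSI  (L4)  txn=BusRd  M[L4]=30
step 14: P1: load  L1  ⟶  ISS  (L1)  txn=BusRd+Flush  M[L1]=57
step 15: P2: store L4 := 93  ⟶  IIM  (L4)  txn=BusRdX  M[L4]=30
step 16: P0: store L3 := 68  ⟶  MII  (L3)  txn=BusRdX+Flush  M[L3]=56
step 17: P2: load  L3  ⟶  SIS  (L3)  txn=BusRd+Flush  M[L3]=68
step 18: P0: store L7 := 95  ⟶  MII  (L7)  txn=BusRdX  M[L7]=2
step 19: P1: store L6 := 61  ⟶  IMI  (L6)  txn=BusRdX  M[L6]=50
step 20: P1: load  L4  ⟶  ISS  (L4)  txn=BusRd+Flush  M[L4]=93
step 21: P1: store L7 := 65  ⟶  IMI  (L7)  txn=BusRdX+Flush  M[L7]=95
step 22: P2: store L7 := 72  ⟶  IIM  (L7)  txn=BusRdX+Flush  M[L7]=65
step 23: P0: load  L5  ⟶  SII  (L5)  txn=BusRd  M[L5]=10
step 24: P2: load  L3  ⟶  SIS  (L3)  txn=∅  M[L3]=68
step 25: P1: load  L6  ⟶  IMI  (L6)  txn=∅  M[L6]=50
step 26: P0: load  L6  ⟶  SSI  (L6)  txn=BusRd+Flush  M[L6]=61

state = I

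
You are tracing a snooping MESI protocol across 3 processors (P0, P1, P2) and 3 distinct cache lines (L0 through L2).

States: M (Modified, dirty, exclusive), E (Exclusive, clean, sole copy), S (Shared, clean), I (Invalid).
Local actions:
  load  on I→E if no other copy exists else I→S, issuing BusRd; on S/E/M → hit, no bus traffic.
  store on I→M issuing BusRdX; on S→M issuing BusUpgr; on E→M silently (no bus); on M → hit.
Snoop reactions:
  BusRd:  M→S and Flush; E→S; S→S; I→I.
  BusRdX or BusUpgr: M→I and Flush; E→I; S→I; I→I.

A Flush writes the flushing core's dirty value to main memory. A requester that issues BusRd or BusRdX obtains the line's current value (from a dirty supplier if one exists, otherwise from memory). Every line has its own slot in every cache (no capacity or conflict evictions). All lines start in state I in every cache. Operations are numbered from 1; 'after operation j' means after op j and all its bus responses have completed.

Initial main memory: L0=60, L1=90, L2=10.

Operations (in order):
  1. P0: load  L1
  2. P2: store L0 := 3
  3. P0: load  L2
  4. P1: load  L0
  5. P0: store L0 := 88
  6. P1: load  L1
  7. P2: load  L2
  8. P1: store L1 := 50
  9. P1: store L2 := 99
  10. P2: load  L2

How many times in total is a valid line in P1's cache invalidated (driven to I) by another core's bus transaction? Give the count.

invalidations = 1

step 1: P0: load  L1  ⟶  EII  (L1)  txn=BusRd  M[L1]=90
step 2: P2: store L0 := 3  ⟶  IIM  (L0)  txn=BusRdX  M[L0]=60
step 3: P0: load  L2  ⟶  EII  (L2)  txn=BusRd  M[L2]=10
step 4: P1: load  L0  ⟶  ISS  (L0)  txn=BusRd+Flush  M[L0]=3
step 5: P0: store L0 := 88  ⟶  MII  (L0)  txn=BusRdX  M[L0]=3
step 6: P1: load  L1  ⟶  SSI  (L1)  txn=BusRd  M[L1]=90
step 7: P2: load  L2  ⟶  SIS  (L2)  txn=BusRd  M[L2]=10
step 8: P1: store L1 := 50  ⟶  IMI  (L1)  txn=BusUpgr  M[L1]=90
step 9: P1: store L2 := 99  ⟶  IMI  (L2)  txn=BusRdX  M[L2]=10
step 10: P2: load  L2  ⟶  ISS  (L2)  txn=BusRd+Flush  M[L2]=99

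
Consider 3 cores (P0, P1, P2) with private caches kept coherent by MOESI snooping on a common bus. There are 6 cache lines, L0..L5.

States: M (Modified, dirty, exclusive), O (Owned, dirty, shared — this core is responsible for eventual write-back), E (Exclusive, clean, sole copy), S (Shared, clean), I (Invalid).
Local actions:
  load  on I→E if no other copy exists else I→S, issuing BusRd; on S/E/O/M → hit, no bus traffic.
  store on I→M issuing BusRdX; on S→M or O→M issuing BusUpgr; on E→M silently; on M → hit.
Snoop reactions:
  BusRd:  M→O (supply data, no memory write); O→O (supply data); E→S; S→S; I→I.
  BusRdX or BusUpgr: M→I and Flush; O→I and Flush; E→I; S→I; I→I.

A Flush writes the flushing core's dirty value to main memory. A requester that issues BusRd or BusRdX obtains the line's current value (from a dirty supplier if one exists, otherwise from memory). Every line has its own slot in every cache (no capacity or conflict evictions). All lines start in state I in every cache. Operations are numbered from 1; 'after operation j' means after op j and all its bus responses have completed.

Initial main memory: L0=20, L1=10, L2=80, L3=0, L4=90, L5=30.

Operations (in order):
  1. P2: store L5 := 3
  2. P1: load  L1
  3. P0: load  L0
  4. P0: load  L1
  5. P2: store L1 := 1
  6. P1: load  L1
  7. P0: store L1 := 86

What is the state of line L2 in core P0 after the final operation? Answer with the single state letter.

step 1: P2: store L5 := 3  ⟶  IIM  (L5)  txn=BusRdX  M[L5]=30
step 2: P1: load  L1  ⟶  IEI  (L1)  txn=BusRd  M[L1]=10
step 3: P0: load  L0  ⟶  EII  (L0)  txn=BusRd  M[L0]=20
step 4: P0: load  L1  ⟶  SSI  (L1)  txn=BusRd  M[L1]=10
step 5: P2: store L1 := 1  ⟶  IIM  (L1)  txn=BusRdX  M[L1]=10
step 6: P1: load  L1  ⟶  ISO  (L1)  txn=BusRd  M[L1]=10
step 7: P0: store L1 := 86  ⟶  MII  (L1)  txn=BusRdX+Flush  M[L1]=1

state = I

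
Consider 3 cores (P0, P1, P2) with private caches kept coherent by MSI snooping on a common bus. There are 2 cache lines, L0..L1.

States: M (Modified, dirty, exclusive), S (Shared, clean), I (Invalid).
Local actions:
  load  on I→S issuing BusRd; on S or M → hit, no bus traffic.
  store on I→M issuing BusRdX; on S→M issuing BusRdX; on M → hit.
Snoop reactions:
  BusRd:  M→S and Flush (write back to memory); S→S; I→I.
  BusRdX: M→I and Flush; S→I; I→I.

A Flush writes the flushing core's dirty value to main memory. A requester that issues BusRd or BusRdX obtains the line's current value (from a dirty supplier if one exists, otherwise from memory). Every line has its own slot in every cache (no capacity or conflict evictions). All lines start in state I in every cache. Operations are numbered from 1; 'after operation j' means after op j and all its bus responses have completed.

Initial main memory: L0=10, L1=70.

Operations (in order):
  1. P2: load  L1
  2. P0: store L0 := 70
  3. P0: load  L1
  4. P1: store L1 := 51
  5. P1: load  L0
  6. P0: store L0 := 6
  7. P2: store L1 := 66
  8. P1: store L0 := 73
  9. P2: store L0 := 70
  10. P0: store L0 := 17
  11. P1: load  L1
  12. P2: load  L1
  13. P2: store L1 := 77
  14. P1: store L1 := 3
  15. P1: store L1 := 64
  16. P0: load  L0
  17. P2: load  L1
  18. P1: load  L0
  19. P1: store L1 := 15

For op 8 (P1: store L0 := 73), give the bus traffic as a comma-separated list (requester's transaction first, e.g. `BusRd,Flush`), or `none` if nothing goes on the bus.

bus = BusRdX,Flush

1. P2: load  L1  bus=[BusRd]  L1: P0=I P1=I P2=S  mem[L1]=70
2. P0: store L0 := 70  bus=[BusRdX]  L0: P0=M P1=I P2=I  mem[L0]=10
3. P0: load  L1  bus=[BusRd]  L1: P0=S P1=I P2=S  mem[L1]=70
4. P1: store L1 := 51  bus=[BusRdX]  L1: P0=I P1=M P2=I  mem[L1]=70
5. P1: load  L0  bus=[BusRd,Flush]  L0: P0=S P1=S P2=I  mem[L0]=70
6. P0: store L0 := 6  bus=[BusRdX]  L0: P0=M P1=I P2=I  mem[L0]=70
7. P2: store L1 := 66  bus=[BusRdX,Flush]  L1: P0=I P1=I P2=M  mem[L1]=51
8. P1: store L0 := 73  bus=[BusRdX,Flush]  L0: P0=I P1=M P2=I  mem[L0]=6
9. P2: store L0 := 70  bus=[BusRdX,Flush]  L0: P0=I P1=I P2=M  mem[L0]=73
10. P0: store L0 := 17  bus=[BusRdX,Flush]  L0: P0=M P1=I P2=I  mem[L0]=70
11. P1: load  L1  bus=[BusRd,Flush]  L1: P0=I P1=S P2=S  mem[L1]=66
12. P2: load  L1  bus=[-]  L1: P0=I P1=S P2=S  mem[L1]=66
13. P2: store L1 := 77  bus=[BusRdX]  L1: P0=I P1=I P2=M  mem[L1]=66
14. P1: store L1 := 3  bus=[BusRdX,Flush]  L1: P0=I P1=M P2=I  mem[L1]=77
15. P1: store L1 := 64  bus=[-]  L1: P0=I P1=M P2=I  mem[L1]=77
16. P0: load  L0  bus=[-]  L0: P0=M P1=I P2=I  mem[L0]=70
17. P2: load  L1  bus=[BusRd,Flush]  L1: P0=I P1=S P2=S  mem[L1]=64
18. P1: load  L0  bus=[BusRd,Flush]  L0: P0=S P1=S P2=I  mem[L0]=17
19. P1: store L1 := 15  bus=[BusRdX]  L1: P0=I P1=M P2=I  mem[L1]=64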